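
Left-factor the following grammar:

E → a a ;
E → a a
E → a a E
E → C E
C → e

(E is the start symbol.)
E → a a E'
E' → ;
E' → ε
E' → E
E → C E
C → e

Left-factoring transforms A → αβ₁ | αβ₂ into A → αA' and A' → β₁ | β₂
(α is the longest common prefix among the alternatives). Repeat until
no nonterminal has two alternatives with a common prefix.

Round 1: E has alternatives sharing prefix 'a a'. Introduce E': E → a a E'
  Add: E' → ;
  Add: E' → ε
  Add: E' → E

No remaining common prefixes — done.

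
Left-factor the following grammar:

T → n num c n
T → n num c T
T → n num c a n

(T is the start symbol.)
T → n num c T'
T' → n
T' → T
T' → a n

Left-factoring transforms A → αβ₁ | αβ₂ into A → αA' and A' → β₁ | β₂
(α is the longest common prefix among the alternatives). Repeat until
no nonterminal has two alternatives with a common prefix.

Round 1: T has alternatives sharing prefix 'n num c'. Introduce T': T → n num c T'
  Add: T' → n
  Add: T' → T
  Add: T' → a n

No remaining common prefixes — done.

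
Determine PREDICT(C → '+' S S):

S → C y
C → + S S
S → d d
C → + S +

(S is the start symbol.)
{ '+' }

PREDICT(C → '+' S S) = (FIRST(RHS) \ {ε}) ∪ (FOLLOW(C) if ε ∈ FIRST(RHS), i.e. RHS ⇒* ε)
FIRST('+' S S) = { '+' }
ε ∉ FIRST('+' S S), so FOLLOW(C) is not added.
PREDICT(C → '+' S S) = { '+' }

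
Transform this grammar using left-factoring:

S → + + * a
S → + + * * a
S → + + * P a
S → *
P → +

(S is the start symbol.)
Left-factoring transforms A → αβ₁ | αβ₂ into A → αA' and A' → β₁ | β₂
(α is the longest common prefix among the alternatives). Repeat until
no nonterminal has two alternatives with a common prefix.

Round 1: S has alternatives sharing prefix '+ + *'. Introduce S': S → + + * S'
  Add: S' → a
  Add: S' → * a
  Add: S' → P a

No remaining common prefixes — done.

Resulting grammar:
S → + + * S'
S' → a
S' → * a
S' → P a
S → *
P → +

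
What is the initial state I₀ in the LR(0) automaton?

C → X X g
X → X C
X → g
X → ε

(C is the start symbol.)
{ [C → . X X g], [C' → . C], [X → . X C], [X → . g], [X → .] }

First, augment the grammar with C' → C
I₀ = CLOSURE({ [C' → . C] }):
  [C' → . C] has the dot before C: add [C → . X X g]
  [C → . X X g] has the dot before X: add [X → . X C], [X → . g], [X → .]
No further items can be added.

I₀ = { [C → . X X g], [C' → . C], [X → . X C], [X → . g], [X → .] }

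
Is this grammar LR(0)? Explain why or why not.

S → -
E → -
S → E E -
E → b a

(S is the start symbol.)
A grammar is LR(0) if no state in the canonical LR(0) collection has:
  - both a shift item (dot before a terminal) and a complete item (shift-reduce conflict), or
  - two or more complete items (reduce-reduce conflict; the accept item [S' → S .] counts as a complete item here).

Augment with S' → S and build the canonical LR(0) collection (I0 = CLOSURE({[S' → . S]}), then GOTO on every symbol after a dot until no new states appear). It has 9 states:
  I0: { [E → . -], [E → . b a], [S → . -], [S → . E E -], [S' → . S] }  — shift
  I1: { [E → - .], [S → - .] }  — 2 reduces
  I2: { [E → . -], [E → . b a], [S → E . E -] }  — shift
  I3: { [S' → S .] }  — accept
  I4: { [E → b . a] }  — shift
  I5: { [E → b a .] }  — reduce
  I6: { [E → - .] }  — reduce
  I7: { [S → E E . -] }  — shift
  I8: { [S → E E - .] }  — reduce

Conflict in state I1:
  Reduce-reduce conflict: [E → - .] and [S → - .]
So the grammar is NOT LR(0).

Answer: No. Reduce-reduce conflict: [E → - .] and [S → - .]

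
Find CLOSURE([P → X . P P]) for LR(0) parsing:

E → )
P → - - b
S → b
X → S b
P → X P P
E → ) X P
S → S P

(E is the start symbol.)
To compute CLOSURE, for each item [A → α.Bβ] where B is a non-terminal, add [B → .γ] for all productions B → γ; repeat for the newly added items until nothing changes.

Start with: [P → X . P P]
  [P → X . P P] has the dot before P: add [P → . - - b], [P → . X P P]
  [P → . X P P] has the dot before X: add [X → . S b]
  [X → . S b] has the dot before S: add [S → . b], [S → . S P]
No further items can be added.

CLOSURE = { [P → . - - b], [P → . X P P], [P → X . P P], [S → . S P], [S → . b], [X → . S b] }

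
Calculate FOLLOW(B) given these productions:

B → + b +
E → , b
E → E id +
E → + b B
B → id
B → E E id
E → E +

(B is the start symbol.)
{ $, '+', ',', 'id' }

B is the start symbol, so $ ∈ FOLLOW(B).
In E → + b B: B is at the end, add FOLLOW(E)

The FOLLOW sets referred to above (computed the same way, to a fixed point):
  FOLLOW(E) = { '+', ',', 'id' }

Taking the union: FOLLOW(B) = { $, '+', ',', 'id' }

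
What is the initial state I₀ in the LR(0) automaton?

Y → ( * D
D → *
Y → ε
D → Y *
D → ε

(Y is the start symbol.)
{ [Y → . ( * D], [Y → .], [Y' → . Y] }

First, augment the grammar with Y' → Y
I₀ = CLOSURE({ [Y' → . Y] }):
  [Y' → . Y] has the dot before Y: add [Y → . ( * D], [Y → .]
No further items can be added.

I₀ = { [Y → . ( * D], [Y → .], [Y' → . Y] }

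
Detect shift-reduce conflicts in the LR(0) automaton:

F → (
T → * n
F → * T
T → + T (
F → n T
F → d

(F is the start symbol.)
No shift-reduce conflicts

A shift-reduce conflict occurs when an LR(0) state has both:
  - a complete (reduce) item [A → α .] (dot at the end), and
  - a shift item [B → β . c γ] (dot before a terminal).

Augment with F' → F and build the canonical LR(0) collection (I0 = CLOSURE({[F' → . F]}), then GOTO on every symbol after a dot until no new states appear). It has 13 states:
  I0: { [F → . (], [F → . * T], [F → . d], [F → . n T], [F' → . F] }  — shift
  I1: { [F → ( .] }  — reduce
  I2: { [F → * . T], [T → . * n], [T → . + T (] }  — shift
  I3: { [F' → F .] }  — accept
  I4: { [F → d .] }  — reduce
  I5: { [F → n . T], [T → . * n], [T → . + T (] }  — shift
  I6: { [T → * . n] }  — shift
  I7: { [T → + . T (], [T → . * n], [T → . + T (] }  — shift
  I8: { [F → n T .] }  — reduce
  I9: { [T → + T . (] }  — shift
  I10: { [T → + T ( .] }  — reduce
  I11: { [T → * n .] }  — reduce
  I12: { [F → * T .] }  — reduce

No state contains both a complete item and a shift item.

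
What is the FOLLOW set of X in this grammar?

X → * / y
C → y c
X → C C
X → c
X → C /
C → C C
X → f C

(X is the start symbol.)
X is the start symbol, so $ ∈ FOLLOW(X).
X does not occur on any right-hand side.

Taking the union: FOLLOW(X) = { $ }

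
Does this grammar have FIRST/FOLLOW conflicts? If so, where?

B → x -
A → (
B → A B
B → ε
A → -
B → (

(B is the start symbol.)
A FIRST/FOLLOW conflict occurs when a non-terminal N has a nullable alternative N → β (β ⇒* ε) and another alternative N → α with FIRST(α) ∩ FOLLOW(N) ≠ ∅: on such a lookahead the parser cannot decide between expanding α and letting N vanish via β.

Nullable non-terminals: B.
FIRST sets used below: FIRST(A) = { '(', '-' }

B: nullable alternative(s) B → ε; FOLLOW(B) = { $ }
  B → x -: FIRST \ {ε} = { 'x' } — disjoint from FOLLOW(B)
  B → A B: FIRST \ {ε} = { '(', '-' } — disjoint from FOLLOW(B)
  B → ε: FIRST \ {ε} = { } — this is the only nullable alternative, skip
  B → (: FIRST \ {ε} = { '(' } — disjoint from FOLLOW(B)

A has no nullable alternative, so no FIRST/FOLLOW check is needed there.

No FIRST/FOLLOW conflicts found.

Answer: No FIRST/FOLLOW conflicts.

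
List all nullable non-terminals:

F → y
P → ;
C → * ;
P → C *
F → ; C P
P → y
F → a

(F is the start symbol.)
None

There are no ε-productions, so no non-terminal can derive ε.
No non-terminals are nullable.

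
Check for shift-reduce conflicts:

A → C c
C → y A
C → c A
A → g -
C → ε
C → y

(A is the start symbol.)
Yes — I0: [C → .] vs [A → . g -]; I3: [C → .] vs [A → . g -]; I5: [C → .] vs [A → . g -]

A shift-reduce conflict occurs when an LR(0) state has both:
  - a complete (reduce) item [A → α .] (dot at the end), and
  - a shift item [B → β . c γ] (dot before a terminal).

Augment with A' → A and build the canonical LR(0) collection (I0 = CLOSURE({[A' → . A]}), then GOTO on every symbol after a dot until no new states appear). It has 10 states:
  I0: { [A → . C c], [A → . g -], [A' → . A], [C → . c A], [C → . y A], [C → . y], [C → .] }  — shift, reduce
  I1: { [A' → A .] }  — accept
  I2: { [A → C . c] }  — shift
  I3: { [A → . C c], [A → . g -], [C → . c A], [C → . y A], [C → . y], [C → .], [C → c . A] }  — shift, reduce
  I4: { [A → g . -] }  — shift
  I5: { [A → . C c], [A → . g -], [C → . c A], [C → . y A], [C → . y], [C → .], [C → y . A], [C → y .] }  — shift, 2 reduces
  I6: { [C → y A .] }  — reduce
  I7: { [A → g - .] }  — reduce
  I8: { [C → c A .] }  — reduce
  I9: { [A → C c .] }  — reduce

I0 contains reduce item [C → .] and shift items [A → . g -], [C → . c A], [C → . y], [C → . y A] — shift-reduce conflict.
I3 contains reduce item [C → .] and shift items [A → . g -], [C → . c A], [C → . y], [C → . y A] — shift-reduce conflict.
I5 contains reduce items [C → .], [C → y .] and shift items [A → . g -], [C → . c A], [C → . y], [C → . y A] — shift-reduce conflict.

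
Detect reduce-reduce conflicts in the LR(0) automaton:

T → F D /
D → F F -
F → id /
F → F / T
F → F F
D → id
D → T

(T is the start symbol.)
Augment with T' → T and build the canonical LR(0) collection (I0 = CLOSURE({[T' → . T]}), then GOTO on every symbol after a dot until no new states appear). It has 14 states:
  I0: { [F → . F / T], [F → . F F], [F → . id /], [T → . F D /], [T' → . T] }  — shift
  I1: { [D → . F F -], [D → . T], [D → . id], [F → . F / T], [F → . F F], [F → . id /], [F → F . / T], [F → F . F], [T → . F D /], [T → F . D /] }  — shift
  I2: { [T' → T .] }  — accept
  I3: { [F → id . /] }  — shift
  I4: { [F → id / .] }  — reduce
  I5: { [F → . F / T], [F → . F F], [F → . id /], [F → F / . T], [T → . F D /] }  — shift
  I6: { [T → F D . /] }  — shift
  I7: { [D → . F F -], [D → . T], [D → . id], [D → F . F -], [F → . F / T], [F → . F F], [F → . id /], [F → F . / T], [F → F . F], [F → F F .], [T → . F D /], [T → F . D /] }  — shift, reduce
  I8: { [D → T .] }  — reduce
  I9: { [D → id .], [F → id . /] }  — shift, reduce
  I10: { [D → . F F -], [D → . T], [D → . id], [D → F . F -], [D → F F . -], [F → . F / T], [F → . F F], [F → . id /], [F → F . / T], [F → F . F], [F → F F .], [T → . F D /], [T → F . D /] }  — shift, reduce
  I11: { [D → F F - .] }  — reduce
  I12: { [T → F D / .] }  — reduce
  I13: { [F → F / T .] }  — reduce

No state contains more than one complete item.

Answer: No reduce-reduce conflicts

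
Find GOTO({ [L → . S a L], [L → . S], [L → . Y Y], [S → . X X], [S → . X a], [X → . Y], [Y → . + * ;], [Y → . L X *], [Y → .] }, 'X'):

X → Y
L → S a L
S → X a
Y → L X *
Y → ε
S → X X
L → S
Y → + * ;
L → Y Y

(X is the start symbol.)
{ [L → . S a L], [L → . S], [L → . Y Y], [S → . X X], [S → . X a], [S → X . X], [S → X . a], [X → . Y], [Y → . + * ;], [Y → . L X *], [Y → .] }

GOTO(I, 'X') = CLOSURE({ [A → αX.β] : [A → α.Xβ] ∈ I, X = 'X' })

Items with dot before 'X', with the dot advanced:
  [S → . X X] → [S → X . X]
  [S → . X a] → [S → X . a]
Closure of the advanced items:
  [S → X . X] has the dot before X: add [X → . Y]
  [X → . Y] has the dot before Y: add [Y → . L X *], [Y → .], [Y → . + * ;]
  [Y → . L X *] has the dot before L: add [L → . S a L], [L → . S], [L → . Y Y]
  [L → . S a L] has the dot before S: add [S → . X a], [S → . X X]

GOTO = { [L → . S a L], [L → . S], [L → . Y Y], [S → . X X], [S → . X a], [S → X . X], [S → X . a], [X → . Y], [Y → . + * ;], [Y → . L X *], [Y → .] }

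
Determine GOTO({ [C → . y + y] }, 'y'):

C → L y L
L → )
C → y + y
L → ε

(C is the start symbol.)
{ [C → y . + y] }

GOTO(I, 'y') = CLOSURE({ [A → αX.β] : [A → α.Xβ] ∈ I, X = 'y' })

Items with dot before 'y', with the dot advanced:
  [C → . y + y] → [C → y . + y]
Closure adds nothing (no advanced item has the dot before a non-terminal).

GOTO = { [C → y . + y] }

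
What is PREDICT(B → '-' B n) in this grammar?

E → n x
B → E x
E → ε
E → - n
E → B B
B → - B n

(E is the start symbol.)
{ '-' }

PREDICT(B → '-' B n) = (FIRST(RHS) \ {ε}) ∪ (FOLLOW(B) if ε ∈ FIRST(RHS), i.e. RHS ⇒* ε)
FIRST('-' B n) = { '-' }
ε ∉ FIRST('-' B n), so FOLLOW(B) is not added.
PREDICT(B → '-' B n) = { '-' }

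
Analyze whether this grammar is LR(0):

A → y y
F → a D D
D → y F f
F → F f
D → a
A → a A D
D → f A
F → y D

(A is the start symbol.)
A grammar is LR(0) if no state in the canonical LR(0) collection has:
  - both a shift item (dot before a terminal) and a complete item (shift-reduce conflict), or
  - two or more complete items (reduce-reduce conflict; the accept item [A' → A .] counts as a complete item here).

Augment with A' → A and build the canonical LR(0) collection (I0 = CLOSURE({[A' → . A]}), then GOTO on every symbol after a dot until no new states appear). It has 18 states:
  I0: { [A → . a A D], [A → . y y], [A' → . A] }  — shift
  I1: { [A' → A .] }  — accept
  I2: { [A → . a A D], [A → . y y], [A → a . A D] }  — shift
  I3: { [A → y . y] }  — shift
  I4: { [A → y y .] }  — reduce
  I5: { [A → a A . D], [D → . a], [D → . f A], [D → . y F f] }  — shift
  I6: { [A → a A D .] }  — reduce
  I7: { [D → a .] }  — reduce
  I8: { [A → . a A D], [A → . y y], [D → f . A] }  — shift
  I9: { [D → y . F f], [F → . F f], [F → . a D D], [F → . y D] }  — shift
  I10: { [D → y F . f], [F → F . f] }  — shift
  I11: { [D → . a], [D → . f A], [D → . y F f], [F → a . D D] }  — shift
  I12: { [D → . a], [D → . f A], [D → . y F f], [F → y . D] }  — shift
  I13: { [F → y D .] }  — reduce
  I14: { [D → . a], [D → . f A], [D → . y F f], [F → a D . D] }  — shift
  I15: { [F → a D D .] }  — reduce
  I16: { [D → y F f .], [F → F f .] }  — 2 reduces
  I17: { [D → f A .] }  — reduce

Conflict in state I16:
  Reduce-reduce conflict: [D → y F f .] and [F → F f .]
So the grammar is NOT LR(0).

Answer: No. Reduce-reduce conflict: [D → y F f .] and [F → F f .]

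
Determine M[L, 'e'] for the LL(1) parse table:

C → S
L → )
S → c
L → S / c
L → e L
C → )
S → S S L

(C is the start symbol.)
To find M[L, 'e'], we find productions for L where 'e' is in the predict set (PREDICT(N → α) = (FIRST(α) \ {ε}) ∪ (FOLLOW(N) if α ⇒* ε)).

Relevant sets:
  FIRST(S) = { 'c' }

L → ): PREDICT = { ')' }
L → S / c: PREDICT = { 'c' }
L → e L: PREDICT = { 'e' }
  'e' is in predict set, so this production goes in M[L, 'e']

M[L, 'e'] = L → e L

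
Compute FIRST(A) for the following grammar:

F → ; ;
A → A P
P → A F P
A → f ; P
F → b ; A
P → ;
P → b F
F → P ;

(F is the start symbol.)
{ 'f' }

To compute FIRST(A), examine every production with A on the left-hand side, reading each right-hand side left to right until a non-nullable symbol is reached.

From A → A P:
  - A is the symbol being defined: contributes nothing new
    A is not nullable, so stop
From A → f ; P:
  - f is a terminal: add 'f' and stop

Collecting: FIRST(A) = { 'f' }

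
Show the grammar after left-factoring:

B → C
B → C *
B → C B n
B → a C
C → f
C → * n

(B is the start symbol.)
Left-factoring transforms A → αβ₁ | αβ₂ into A → αA' and A' → β₁ | β₂
(α is the longest common prefix among the alternatives). Repeat until
no nonterminal has two alternatives with a common prefix.

Round 1: B has alternatives sharing prefix 'C'. Introduce B': B → C B'
  Add: B' → ε
  Add: B' → *
  Add: B' → B n

No remaining common prefixes — done.

Resulting grammar:
B → C B'
B' → ε
B' → *
B' → B n
B → a C
C → f
C → * n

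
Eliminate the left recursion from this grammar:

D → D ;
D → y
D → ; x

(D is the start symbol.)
D is directly left-recursive. The standard transformation for
  A → A α₁ | ... | A α_m | β₁ | ... | β_n
is
  A  → β₁ A' | ... | β_n A'
  A' → α₁ A' | ... | α_m A' | ε

D → y becomes D → y D'
D → ; x becomes D → ; x D'
D → D ; becomes D' → ; D'
Add D' → ε

Resulting grammar:
D → y D'
D → ; x D'
D' → ; D'
D' → ε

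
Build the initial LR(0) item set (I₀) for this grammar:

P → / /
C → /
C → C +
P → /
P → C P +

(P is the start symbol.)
{ [C → . /], [C → . C +], [P → . / /], [P → . /], [P → . C P +], [P' → . P] }

First, augment the grammar with P' → P
I₀ = CLOSURE({ [P' → . P] }):
  [P' → . P] has the dot before P: add [P → . / /], [P → . /], [P → . C P +]
  [P → . C P +] has the dot before C: add [C → . /], [C → . C +]
No further items can be added.

I₀ = { [C → . /], [C → . C +], [P → . / /], [P → . /], [P → . C P +], [P' → . P] }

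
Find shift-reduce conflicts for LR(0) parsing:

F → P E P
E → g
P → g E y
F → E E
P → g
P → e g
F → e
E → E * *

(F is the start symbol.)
Augment with F' → F and build the canonical LR(0) collection (I0 = CLOSURE({[F' → . F]}), then GOTO on every symbol after a dot until no new states appear). It has 17 states:
  I0: { [E → . E * *], [E → . g], [F → . E E], [F → . P E P], [F → . e], [F' → . F], [P → . e g], [P → . g E y], [P → . g] }  — shift
  I1: { [E → . E * *], [E → . g], [E → E . * *], [F → E . E] }  — shift
  I2: { [F' → F .] }  — accept
  I3: { [E → . E * *], [E → . g], [F → P . E P] }  — shift
  I4: { [F → e .], [P → e . g] }  — shift, reduce
  I5: { [E → . E * *], [E → . g], [E → g .], [P → g . E y], [P → g .] }  — shift, 2 reduces
  I6: { [E → E . * *], [P → g E . y] }  — shift
  I7: { [E → g .] }  — reduce
  I8: { [E → E * . *] }  — shift
  I9: { [P → g E y .] }  — reduce
  I10: { [E → E * * .] }  — reduce
  I11: { [P → e g .] }  — reduce
  I12: { [E → E . * *], [F → P E . P], [P → . e g], [P → . g E y], [P → . g] }  — shift
  I13: { [F → P E P .] }  — reduce
  I14: { [P → e . g] }  — shift
  I15: { [E → . E * *], [E → . g], [P → g . E y], [P → g .] }  — shift, reduce
  I16: { [E → E . * *], [F → E E .] }  — shift, reduce

I4 contains reduce item [F → e .] and shift item [P → e . g] — shift-reduce conflict.
I5 contains reduce items [E → g .], [P → g .] and shift item [E → . g] — shift-reduce conflict.
I15 contains reduce item [P → g .] and shift item [E → . g] — shift-reduce conflict.
I16 contains reduce item [F → E E .] and shift item [E → E . * *] — shift-reduce conflict.

Answer: Yes — I4: [F → e .] vs [P → e . g]; I5: [E → g .] vs [E → . g]; I15: [P → g .] vs [E → . g]; I16: [F → E E .] vs [E → E . * *]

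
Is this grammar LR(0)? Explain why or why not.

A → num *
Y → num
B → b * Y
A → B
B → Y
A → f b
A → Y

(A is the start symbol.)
A grammar is LR(0) if no state in the canonical LR(0) collection has:
  - both a shift item (dot before a terminal) and a complete item (shift-reduce conflict), or
  - two or more complete items (reduce-reduce conflict; the accept item [A' → A .] counts as a complete item here).

Augment with A' → A and build the canonical LR(0) collection (I0 = CLOSURE({[A' → . A]}), then GOTO on every symbol after a dot until no new states appear). It has 12 states:
  I0: { [A → . B], [A → . Y], [A → . f b], [A → . num *], [A' → . A], [B → . Y], [B → . b * Y], [Y → . num] }  — shift
  I1: { [A' → A .] }  — accept
  I2: { [A → B .] }  — reduce
  I3: { [A → Y .], [B → Y .] }  — 2 reduces
  I4: { [B → b . * Y] }  — shift
  I5: { [A → f . b] }  — shift
  I6: { [A → num . *], [Y → num .] }  — shift, reduce
  I7: { [A → num * .] }  — reduce
  I8: { [A → f b .] }  — reduce
  I9: { [B → b * . Y], [Y → . num] }  — shift
  I10: { [B → b * Y .] }  — reduce
  I11: { [Y → num .] }  — reduce

Conflict in state I3:
  Reduce-reduce conflict: [A → Y .] and [B → Y .]
So the grammar is NOT LR(0).

Answer: No. Reduce-reduce conflict: [A → Y .] and [B → Y .]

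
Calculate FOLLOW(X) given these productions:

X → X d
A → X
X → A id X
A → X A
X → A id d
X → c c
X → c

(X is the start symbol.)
X is the start symbol, so $ ∈ FOLLOW(X).
In X → X d: X is followed by d, add FIRST(d) \ {ε} = { 'd' }
In A → X: X is at the end, add FOLLOW(A)
In X → A id X: X is at the end; this adds FOLLOW(X) to itself — nothing new
In A → X A: X is followed by A, add FIRST(A) \ {ε} = { 'c' }

The FOLLOW sets referred to above (computed the same way, to a fixed point):
  FOLLOW(A) = { 'id' }

Taking the union: FOLLOW(X) = { $, 'c', 'd', 'id' }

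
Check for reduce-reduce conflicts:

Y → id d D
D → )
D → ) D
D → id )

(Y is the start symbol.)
A reduce-reduce conflict occurs when an LR(0) state has two complete items [A → α .] and [B → β .] — both call for a reduction, and with no lookahead the parser cannot choose between them.

Augment with Y' → Y and build the canonical LR(0) collection (I0 = CLOSURE({[Y' → . Y]}), then GOTO on every symbol after a dot until no new states appear). It has 9 states:
  I0: { [Y → . id d D], [Y' → . Y] }  — shift
  I1: { [Y' → Y .] }  — accept
  I2: { [Y → id . d D] }  — shift
  I3: { [D → . ) D], [D → . )], [D → . id )], [Y → id d . D] }  — shift
  I4: { [D → ) . D], [D → ) .], [D → . ) D], [D → . )], [D → . id )] }  — shift, reduce
  I5: { [Y → id d D .] }  — reduce
  I6: { [D → id . )] }  — shift
  I7: { [D → id ) .] }  — reduce
  I8: { [D → ) D .] }  — reduce

No state contains more than one complete item.

Answer: No reduce-reduce conflicts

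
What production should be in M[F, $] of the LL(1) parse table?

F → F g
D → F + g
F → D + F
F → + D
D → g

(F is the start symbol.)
Empty (error entry)

To find M[F, $], we find productions for F where $ is in the predict set (PREDICT(N → α) = (FIRST(α) \ {ε}) ∪ (FOLLOW(N) if α ⇒* ε)).

Relevant sets:
  FIRST(F) = { '+', 'g' }
  FIRST(D) = { '+', 'g' }

F → F g: PREDICT = { '+', 'g' }
F → D + F: PREDICT = { '+', 'g' }
F → + D: PREDICT = { '+' }

M[F, $] is empty (no production applies)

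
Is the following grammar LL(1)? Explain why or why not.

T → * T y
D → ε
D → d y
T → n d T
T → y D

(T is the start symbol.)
A grammar is LL(1) if for each non-terminal N with multiple productions, the predict sets of those productions are pairwise disjoint, where PREDICT(N → α) = (FIRST(α) \ {ε}) ∪ (FOLLOW(N) if α ⇒* ε).

Relevant sets:
  FOLLOW(D) = { $, 'y' }

For T:
  PREDICT(T → '*' T y) = { '*' }
  PREDICT(T → n d T) = { 'n' }
  PREDICT(T → y D) = { 'y' }
For D:
  PREDICT(D → ε) = { $, 'y' }
  PREDICT(D → d y) = { 'd' }

All predict sets are disjoint. The grammar IS LL(1).

Answer: Yes, the grammar is LL(1).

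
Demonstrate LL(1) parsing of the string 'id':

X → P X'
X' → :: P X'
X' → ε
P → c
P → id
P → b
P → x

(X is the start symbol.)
Stack is shown with the top on the left.

Stack    Input  Action
----------------------
X $      id $   output X → P X'
P X' $   id $   output P → id
id X' $  id $   match 'id'
X' $     $      output X' → ε
$        $      accept

The string is accepted.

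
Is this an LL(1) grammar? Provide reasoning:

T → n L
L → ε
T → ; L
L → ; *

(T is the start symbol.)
Yes, the grammar is LL(1).

Relevant sets:
  FOLLOW(L) = { $ }

For T:
  PREDICT(T → n L) = { 'n' }
  PREDICT(T → ';' L) = { ';' }
For L:
  PREDICT(L → ε) = { $ }
  PREDICT(L → ';' '*') = { ';' }

All predict sets are disjoint. The grammar IS LL(1).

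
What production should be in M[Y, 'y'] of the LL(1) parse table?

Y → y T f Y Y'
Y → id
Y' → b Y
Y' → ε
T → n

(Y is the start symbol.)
To find M[Y, 'y'], we find productions for Y where 'y' is in the predict set (PREDICT(N → α) = (FIRST(α) \ {ε}) ∪ (FOLLOW(N) if α ⇒* ε)).

Y → y T f Y Y': PREDICT = { 'y' }
  'y' is in predict set, so this production goes in M[Y, 'y']
Y → id: PREDICT = { 'id' }

M[Y, 'y'] = Y → y T f Y Y'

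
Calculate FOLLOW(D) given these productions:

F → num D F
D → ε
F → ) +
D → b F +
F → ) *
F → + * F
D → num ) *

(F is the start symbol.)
{ ')', '+', 'num' }

To compute FOLLOW(D), find every occurrence of D on a right-hand side N → α D β: add FIRST(β) \ {ε}, and if β is empty or nullable also add FOLLOW(N). Iterate to a fixed point.

In F → num D F: D is followed by F, add FIRST(F) \ {ε} = { ')', '+', 'num' }

Taking the union: FOLLOW(D) = { ')', '+', 'num' }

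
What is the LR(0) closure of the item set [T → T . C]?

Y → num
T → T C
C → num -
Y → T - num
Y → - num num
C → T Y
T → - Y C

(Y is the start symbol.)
Start with: [T → T . C]
  [T → T . C] has the dot before C: add [C → . num -], [C → . T Y]
  [C → . T Y] has the dot before T: add [T → . T C], [T → . - Y C]
No further items can be added.

CLOSURE = { [C → . T Y], [C → . num -], [T → . - Y C], [T → . T C], [T → T . C] }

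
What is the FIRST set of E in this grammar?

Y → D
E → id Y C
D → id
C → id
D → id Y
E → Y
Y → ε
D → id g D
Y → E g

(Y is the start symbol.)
{ 'g', 'id', ε }

FIRST sets of the other non-terminals involved (by the same procedure, iterated to a fixed point):
  FIRST(Y) = { 'g', 'id', ε }

From E → id Y C:
  - id is a terminal: add 'id' and stop
From E → Y:
  - Y is a non-terminal: add FIRST(Y) \ {ε} = { 'g', 'id' }
    Y is nullable and nothing follows, so the whole right-hand side can vanish: ε ∈ FIRST(E)

Collecting: FIRST(E) = { 'g', 'id', ε }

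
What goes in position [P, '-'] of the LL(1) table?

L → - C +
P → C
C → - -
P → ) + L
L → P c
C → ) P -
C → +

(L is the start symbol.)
P → C

To find M[P, '-'], we find productions for P where '-' is in the predict set (PREDICT(N → α) = (FIRST(α) \ {ε}) ∪ (FOLLOW(N) if α ⇒* ε)).

Relevant sets:
  FIRST(C) = { ')', '+', '-' }

P → C: PREDICT = { ')', '+', '-' }
  '-' is in predict set, so this production goes in M[P, '-']
P → ) + L: PREDICT = { ')' }

M[P, '-'] = P → C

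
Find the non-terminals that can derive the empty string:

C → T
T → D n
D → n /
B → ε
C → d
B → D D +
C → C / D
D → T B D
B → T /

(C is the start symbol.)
A non-terminal is nullable if it can derive ε (the empty string): either it has an ε-production, or it has a production whose right-hand side consists entirely of nullable non-terminals.

ε-productions: B → ε
So B is immediately nullable.
No further non-terminal can be added: every production for the remaining non-terminals contains a terminal or a non-nullable non-terminal.
Nullable = { 'B' }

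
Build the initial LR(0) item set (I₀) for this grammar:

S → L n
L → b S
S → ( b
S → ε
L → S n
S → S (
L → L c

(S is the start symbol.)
{ [L → . L c], [L → . S n], [L → . b S], [S → . ( b], [S → . L n], [S → . S (], [S → .], [S' → . S] }

First, augment the grammar with S' → S
I₀ = CLOSURE({ [S' → . S] }):
  [S' → . S] has the dot before S: add [S → . L n], [S → . ( b], [S → .], [S → . S (]
  [S → . L n] has the dot before L: add [L → . b S], [L → . S n], [L → . L c]
No further items can be added.

I₀ = { [L → . L c], [L → . S n], [L → . b S], [S → . ( b], [S → . L n], [S → . S (], [S → .], [S' → . S] }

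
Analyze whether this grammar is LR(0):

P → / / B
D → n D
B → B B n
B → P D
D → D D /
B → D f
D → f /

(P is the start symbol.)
A grammar is LR(0) if no state in the canonical LR(0) collection has:
  - both a shift item (dot before a terminal) and a complete item (shift-reduce conflict), or
  - two or more complete items (reduce-reduce conflict; the accept item [P' → P .] counts as a complete item here).

Augment with P' → P and build the canonical LR(0) collection (I0 = CLOSURE({[P' → . P]}), then GOTO on every symbol after a dot until no new states appear). It has 17 states:
  I0: { [P → . / / B], [P' → . P] }  — shift
  I1: { [P → / . / B] }  — shift
  I2: { [P' → P .] }  — accept
  I3: { [B → . B B n], [B → . D f], [B → . P D], [D → . D D /], [D → . f /], [D → . n D], [P → . / / B], [P → / / . B] }  — shift
  I4: { [B → . B B n], [B → . D f], [B → . P D], [B → B . B n], [D → . D D /], [D → . f /], [D → . n D], [P → . / / B], [P → / / B .] }  — shift, reduce
  I5: { [B → D . f], [D → . D D /], [D → . f /], [D → . n D], [D → D . D /] }  — shift
  I6: { [B → P . D], [D → . D D /], [D → . f /], [D → . n D] }  — shift
  I7: { [D → f . /] }  — shift
  I8: { [D → . D D /], [D → . f /], [D → . n D], [D → n . D] }  — shift
  I9: { [D → . D D /], [D → . f /], [D → . n D], [D → D . D /], [D → n D .] }  — shift, reduce
  I10: { [D → . D D /], [D → . f /], [D → . n D], [D → D . D /], [D → D D . /] }  — shift
  I11: { [D → D D / .] }  — reduce
  I12: { [D → f / .] }  — reduce
  I13: { [B → P D .], [D → . D D /], [D → . f /], [D → . n D], [D → D . D /] }  — shift, reduce
  I14: { [B → D f .], [D → f . /] }  — shift, reduce
  I15: { [B → . B B n], [B → . D f], [B → . P D], [B → B . B n], [B → B B . n], [D → . D D /], [D → . f /], [D → . n D], [P → . / / B] }  — shift
  I16: { [B → B B n .], [D → . D D /], [D → . f /], [D → . n D], [D → n . D] }  — shift, reduce

Conflict in state I4:
  Shift-reduce conflict between [P → / / B .] and [D → . f /]
So the grammar is NOT LR(0).

Answer: No. Shift-reduce conflict between [P → / / B .] and [D → . f /]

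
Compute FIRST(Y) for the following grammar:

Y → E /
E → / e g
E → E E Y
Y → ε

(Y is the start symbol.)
{ '/', ε }

To compute FIRST(Y), examine every production with Y on the left-hand side, reading each right-hand side left to right until a non-nullable symbol is reached.

FIRST sets of the other non-terminals involved (by the same procedure, iterated to a fixed point):
  FIRST(E) = { '/' }

From Y → E /:
  - E is a non-terminal: add FIRST(E) \ {ε} = { '/' }
    E is not nullable, so stop
From Y → ε:
  - ε-production, so ε ∈ FIRST(Y)

Collecting: FIRST(Y) = { '/', ε }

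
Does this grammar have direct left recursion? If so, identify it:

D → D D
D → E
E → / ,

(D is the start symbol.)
Yes, D is left-recursive

Direct left recursion occurs when N → N α for some non-terminal N (the right-hand side begins with the left-hand side itself).

D → D D: LEFT RECURSIVE (starts with D)
D → E: starts with E
E → / ,: starts with '/'

The grammar has direct left recursion on: D.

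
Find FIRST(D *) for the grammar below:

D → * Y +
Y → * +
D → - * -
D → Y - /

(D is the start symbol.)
{ '*', '-' }

FIRST sets of the non-terminals involved (from the grammar, by fixed-point iteration):
  FIRST(D) = { '*', '-' }

To compute FIRST(D *), process the symbols left to right:
Symbol D is a non-terminal. Add FIRST(D) \ {ε} = { '*', '-' }
D is not nullable (ε ∉ FIRST(D)), so stop here.
FIRST(D *) = { '*', '-' }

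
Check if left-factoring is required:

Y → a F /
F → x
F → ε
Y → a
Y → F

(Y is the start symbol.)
Left-factoring is needed when two productions for the same non-terminal
share a common prefix on the right-hand side.

Productions for Y:
  Y → a F /
  Y → a
  Y → F
Productions for F:
  F → x
  F → ε

Found common prefix 'a' in productions for Y

Answer: Yes, Y has productions with common prefix 'a'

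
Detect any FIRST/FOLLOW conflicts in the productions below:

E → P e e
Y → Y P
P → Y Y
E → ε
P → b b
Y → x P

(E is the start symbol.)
No FIRST/FOLLOW conflicts.

Nullable non-terminals: E.
FIRST sets used below: FIRST(P) = { 'b', 'x' }

E: nullable alternative(s) E → ε; FOLLOW(E) = { $ }
  E → P e e: FIRST \ {ε} = { 'b', 'x' } — disjoint from FOLLOW(E)
  E → ε: FIRST \ {ε} = { } — this is the only nullable alternative, skip

P, Y have no nullable alternative, so no FIRST/FOLLOW check is needed there.

No FIRST/FOLLOW conflicts found.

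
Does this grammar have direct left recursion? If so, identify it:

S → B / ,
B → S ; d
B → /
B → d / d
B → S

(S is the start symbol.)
No direct left recursion

Direct left recursion occurs when N → N α for some non-terminal N (the right-hand side begins with the left-hand side itself).

S → B / ,: starts with B
B → S ; d: starts with S
B → /: starts with '/'
B → d / d: starts with d
B → S: starts with S

No direct left recursion found.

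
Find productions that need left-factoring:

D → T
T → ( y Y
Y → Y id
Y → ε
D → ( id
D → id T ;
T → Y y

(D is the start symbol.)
No, left-factoring is not needed

Left-factoring is needed when two productions for the same non-terminal
share a common prefix on the right-hand side.

Productions for D:
  D → T
  D → ( id
  D → id T ;
Productions for T:
  T → ( y Y
  T → Y y
Productions for Y:
  Y → Y id
  Y → ε

No common prefixes found.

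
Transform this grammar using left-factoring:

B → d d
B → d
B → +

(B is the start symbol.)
Left-factoring transforms A → αβ₁ | αβ₂ into A → αA' and A' → β₁ | β₂
(α is the longest common prefix among the alternatives). Repeat until
no nonterminal has two alternatives with a common prefix.

Round 1: B has alternatives sharing prefix 'd'. Introduce B': B → d B'
  Add: B' → d
  Add: B' → ε

No remaining common prefixes — done.

Resulting grammar:
B → d B'
B' → d
B' → ε
B → +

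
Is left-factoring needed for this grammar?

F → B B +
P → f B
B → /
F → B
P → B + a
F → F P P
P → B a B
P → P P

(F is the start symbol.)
Yes, F has productions with common prefix 'B'; P has productions with common prefix 'B'

Left-factoring is needed when two productions for the same non-terminal
share a common prefix on the right-hand side.

Productions for F:
  F → B B +
  F → B
  F → F P P
Productions for P:
  P → f B
  P → B + a
  P → B a B
  P → P P

Found common prefix 'B' in productions for F
Found common prefix 'B' in productions for P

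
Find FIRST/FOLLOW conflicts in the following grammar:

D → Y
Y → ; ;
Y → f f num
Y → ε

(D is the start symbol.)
Nullable non-terminals: D, Y.
D has a nullable alternative but only one production, so nothing to check.

Y: nullable alternative(s) Y → ε; FOLLOW(Y) = { $ }
  Y → ; ;: FIRST \ {ε} = { ';' } — disjoint from FOLLOW(Y)
  Y → f f num: FIRST \ {ε} = { 'f' } — disjoint from FOLLOW(Y)
  Y → ε: FIRST \ {ε} = { } — this is the only nullable alternative, skip

No FIRST/FOLLOW conflicts found.

Answer: No FIRST/FOLLOW conflicts.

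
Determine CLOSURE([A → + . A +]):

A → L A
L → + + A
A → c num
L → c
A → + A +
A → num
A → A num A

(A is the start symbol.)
{ [A → + . A +], [A → . + A +], [A → . A num A], [A → . L A], [A → . c num], [A → . num], [L → . + + A], [L → . c] }

To compute CLOSURE, for each item [A → α.Bβ] where B is a non-terminal, add [B → .γ] for all productions B → γ; repeat for the newly added items until nothing changes.

Start with: [A → + . A +]
  [A → + . A +] has the dot before A: add [A → . L A], [A → . c num], [A → . + A +], [A → . num], [A → . A num A]
  [A → . L A] has the dot before L: add [L → . + + A], [L → . c]
No further items can be added.

CLOSURE = { [A → + . A +], [A → . + A +], [A → . A num A], [A → . L A], [A → . c num], [A → . num], [L → . + + A], [L → . c] }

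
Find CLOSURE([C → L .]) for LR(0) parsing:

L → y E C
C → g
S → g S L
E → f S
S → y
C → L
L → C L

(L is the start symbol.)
{ [C → L .] }

To compute CLOSURE, for each item [A → α.Bβ] where B is a non-terminal, add [B → .γ] for all productions B → γ; repeat for the newly added items until nothing changes.

Start with: [C → L .]
The dot is at the end, so nothing is added.

CLOSURE = { [C → L .] }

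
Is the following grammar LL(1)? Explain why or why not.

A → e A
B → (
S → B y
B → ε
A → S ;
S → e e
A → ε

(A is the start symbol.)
No. Predict set conflict for A: { 'e' }

A grammar is LL(1) if for each non-terminal N with multiple productions, the predict sets of those productions are pairwise disjoint, where PREDICT(N → α) = (FIRST(α) \ {ε}) ∪ (FOLLOW(N) if α ⇒* ε).

Relevant sets:
  FIRST(S) = { '(', 'e', 'y' }
  FIRST(B) = { '(', ε }
  FOLLOW(A) = { $ }
  FOLLOW(B) = { 'y' }

For A:
  PREDICT(A → e A) = { 'e' }
  PREDICT(A → S ';') = { '(', 'e', 'y' }
  PREDICT(A → ε) = { $ }
For B:
  PREDICT(B → '(') = { '(' }
  PREDICT(B → ε) = { 'y' }
For S:
  PREDICT(S → B y) = { '(', 'y' }
  PREDICT(S → e e) = { 'e' }

Conflict found: Predict set conflict for A: { 'e' }
The grammar is NOT LL(1).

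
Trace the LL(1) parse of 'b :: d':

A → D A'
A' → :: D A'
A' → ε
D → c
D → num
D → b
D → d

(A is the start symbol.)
LL(1) parsing maintains a stack (initially the start symbol over $) and the input. At each step: if the stack top is a terminal, match it against the current input token; if it is a non-terminal N, replace it with the RHS of M[N, lookahead] (the unique production whose predict set contains the lookahead).

Stack is shown with the top on the left.

Stack      Input     Action
---------------------------
A $        b :: d $  output A → D A'
D A' $     b :: d $  output D → b
b A' $     b :: d $  match 'b'
A' $       :: d $    output A' → :: D A'
:: D A' $  :: d $    match '::'
D A' $     d $       output D → d
d A' $     d $       match 'd'
A' $       $         output A' → ε
$          $         accept

The string is accepted.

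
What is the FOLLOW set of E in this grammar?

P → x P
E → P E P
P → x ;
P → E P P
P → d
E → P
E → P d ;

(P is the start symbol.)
{ 'd', 'x' }

To compute FOLLOW(E), find every occurrence of E on a right-hand side N → α E β: add FIRST(β) \ {ε}, and if β is empty or nullable also add FOLLOW(N). Iterate to a fixed point.

In E → P E P: E is followed by P, add FIRST(P) \ {ε} = { 'd', 'x' }
In P → E P P: E is followed by P P, add FIRST(P P) \ {ε} = { 'd', 'x' }

Taking the union: FOLLOW(E) = { 'd', 'x' }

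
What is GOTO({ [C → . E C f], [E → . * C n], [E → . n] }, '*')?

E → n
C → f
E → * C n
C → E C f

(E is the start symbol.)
GOTO(I, '*') = CLOSURE({ [A → αX.β] : [A → α.Xβ] ∈ I, X = '*' })

Items with dot before '*', with the dot advanced:
  [E → . * C n] → [E → * . C n]
Closure of the advanced items:
  [E → * . C n] has the dot before C: add [C → . f], [C → . E C f]
  [C → . E C f] has the dot before E: add [E → . n], [E → . * C n]

GOTO = { [C → . E C f], [C → . f], [E → * . C n], [E → . * C n], [E → . n] }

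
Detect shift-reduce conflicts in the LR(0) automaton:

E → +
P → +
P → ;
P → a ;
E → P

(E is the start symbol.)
No shift-reduce conflicts

Augment with E' → E and build the canonical LR(0) collection (I0 = CLOSURE({[E' → . E]}), then GOTO on every symbol after a dot until no new states appear). It has 7 states:
  I0: { [E → . +], [E → . P], [E' → . E], [P → . +], [P → . ;], [P → . a ;] }  — shift
  I1: { [E → + .], [P → + .] }  — 2 reduces
  I2: { [P → ; .] }  — reduce
  I3: { [E' → E .] }  — accept
  I4: { [E → P .] }  — reduce
  I5: { [P → a . ;] }  — shift
  I6: { [P → a ; .] }  — reduce

No state contains both a complete item and a shift item.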